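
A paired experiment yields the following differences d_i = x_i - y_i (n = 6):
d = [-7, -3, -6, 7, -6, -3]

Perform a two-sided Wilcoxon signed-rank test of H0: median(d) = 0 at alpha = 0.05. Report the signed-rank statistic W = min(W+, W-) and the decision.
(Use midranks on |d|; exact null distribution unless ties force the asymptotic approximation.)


Step 1: Drop any zero differences (none here) and take |d_i|.
|d| = [7, 3, 6, 7, 6, 3]
Step 2: Midrank |d_i| (ties get averaged ranks).
ranks: |7|->5.5, |3|->1.5, |6|->3.5, |7|->5.5, |6|->3.5, |3|->1.5
Step 3: Attach original signs; sum ranks with positive sign and with negative sign.
W+ = 5.5 = 5.5
W- = 5.5 + 1.5 + 3.5 + 3.5 + 1.5 = 15.5
(Check: W+ + W- = 21 should equal n(n+1)/2 = 21.)
Step 4: Test statistic W = min(W+, W-) = 5.5.
Step 5: Ties in |d|, so use the tie-corrected normal approximation.
        E[W] = n(n+1)/4 = 6*7/4 = 10.5.
        Tie groups: |d|=3 (t=2), |d|=6 (t=2), |d|=7 (t=2); sum(t^3 - t) = 18.
        Var[W] = n(n+1)(2n+1)/24 - sum(t^3-t)/48 = 546/24 - 18/48 = 22.375.
        z = (W - E[W]) / sqrt(Var[W]) = (5.5 - 10.5) / 4.7302 = -1.0570.
        Two-sided p = 2*Phi(z) = 0.290497.
Step 6: alpha = 0.05. fail to reject H0.

W+ = 5.5, W- = 15.5, W = min = 5.5, p = 0.290497, fail to reject H0.


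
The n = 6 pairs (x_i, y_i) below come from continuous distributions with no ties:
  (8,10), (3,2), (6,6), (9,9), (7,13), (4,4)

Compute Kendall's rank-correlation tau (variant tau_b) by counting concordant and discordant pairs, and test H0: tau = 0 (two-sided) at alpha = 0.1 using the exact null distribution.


Step 1: Enumerate the 15 unordered pairs (i,j) with i<j and classify each by sign(x_j-x_i) * sign(y_j-y_i).
  (1,2):dx=-5,dy=-8->C; (1,3):dx=-2,dy=-4->C; (1,4):dx=+1,dy=-1->D; (1,5):dx=-1,dy=+3->D
  (1,6):dx=-4,dy=-6->C; (2,3):dx=+3,dy=+4->C; (2,4):dx=+6,dy=+7->C; (2,5):dx=+4,dy=+11->C
  (2,6):dx=+1,dy=+2->C; (3,4):dx=+3,dy=+3->C; (3,5):dx=+1,dy=+7->C; (3,6):dx=-2,dy=-2->C
  (4,5):dx=-2,dy=+4->D; (4,6):dx=-5,dy=-5->C; (5,6):dx=-3,dy=-9->C
Step 2: C = 12, D = 3, total pairs = 15.
Step 3: tau = (C - D)/(n(n-1)/2) = (12 - 3)/15 = 0.600000.
Step 4: Exact two-sided p-value (enumerate n! = 720 permutations of y under H0): p = 0.136111.
Step 5: alpha = 0.1. fail to reject H0.

tau_b = 0.6000 (C=12, D=3), p = 0.136111, fail to reject H0.


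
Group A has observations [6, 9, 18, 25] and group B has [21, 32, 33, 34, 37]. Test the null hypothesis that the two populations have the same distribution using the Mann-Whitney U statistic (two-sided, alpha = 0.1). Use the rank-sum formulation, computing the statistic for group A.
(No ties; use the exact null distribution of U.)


Step 1: Combine and sort all 9 observations; assign midranks.
sorted (value, group): (6,X), (9,X), (18,X), (21,Y), (25,X), (32,Y), (33,Y), (34,Y), (37,Y)
ranks: 6->1, 9->2, 18->3, 21->4, 25->5, 32->6, 33->7, 34->8, 37->9
Step 2: Rank sum for X: R1 = 1 + 2 + 3 + 5 = 11.
Step 3: U_X = R1 - n1(n1+1)/2 = 11 - 4*5/2 = 11 - 10 = 1.
       U_Y = n1*n2 - U_X = 20 - 1 = 19.
Step 4: No ties, so the exact null distribution of U (based on enumerating the C(9,4) = 126 equally likely rank assignments) gives the two-sided p-value.
Step 5: p-value = 0.031746; compare to alpha = 0.1. reject H0.

U_X = 1, p = 0.031746, reject H0 at alpha = 0.1.


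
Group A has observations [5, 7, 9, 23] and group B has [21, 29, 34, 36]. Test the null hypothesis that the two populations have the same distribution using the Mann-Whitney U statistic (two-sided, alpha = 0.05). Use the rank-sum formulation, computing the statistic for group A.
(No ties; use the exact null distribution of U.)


Step 1: Combine and sort all 8 observations; assign midranks.
sorted (value, group): (5,X), (7,X), (9,X), (21,Y), (23,X), (29,Y), (34,Y), (36,Y)
ranks: 5->1, 7->2, 9->3, 21->4, 23->5, 29->6, 34->7, 36->8
Step 2: Rank sum for X: R1 = 1 + 2 + 3 + 5 = 11.
Step 3: U_X = R1 - n1(n1+1)/2 = 11 - 4*5/2 = 11 - 10 = 1.
       U_Y = n1*n2 - U_X = 16 - 1 = 15.
Step 4: No ties, so the exact null distribution of U (based on enumerating the C(8,4) = 70 equally likely rank assignments) gives the two-sided p-value.
Step 5: p-value = 0.057143; compare to alpha = 0.05. fail to reject H0.

U_X = 1, p = 0.057143, fail to reject H0 at alpha = 0.05.


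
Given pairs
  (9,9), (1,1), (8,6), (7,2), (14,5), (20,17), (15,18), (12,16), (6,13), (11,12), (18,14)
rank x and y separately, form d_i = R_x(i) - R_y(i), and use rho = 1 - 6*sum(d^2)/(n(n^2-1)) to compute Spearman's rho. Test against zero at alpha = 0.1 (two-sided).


Step 1: Rank x and y separately (midranks; no ties here).
rank(x): 9->5, 1->1, 8->4, 7->3, 14->8, 20->11, 15->9, 12->7, 6->2, 11->6, 18->10
rank(y): 9->5, 1->1, 6->4, 2->2, 5->3, 17->10, 18->11, 16->9, 13->7, 12->6, 14->8
Step 2: d_i = R_x(i) - R_y(i); compute d_i^2.
  (5-5)^2=0, (1-1)^2=0, (4-4)^2=0, (3-2)^2=1, (8-3)^2=25, (11-10)^2=1, (9-11)^2=4, (7-9)^2=4, (2-7)^2=25, (6-6)^2=0, (10-8)^2=4
sum(d^2) = 64.
Step 3: rho = 1 - 6*64 / (11*(11^2 - 1)) = 1 - 384/1320 = 0.709091.
Step 4: Under H0, t = rho * sqrt((n-2)/(1-rho^2)) = 3.0169 ~ t(9).
Step 5: Two-sided p-value from the t-distribution with 9 df = 0.014552.
Step 6: alpha = 0.1. reject H0.

rho = 0.7091, p = 0.014552, reject H0 at alpha = 0.1.


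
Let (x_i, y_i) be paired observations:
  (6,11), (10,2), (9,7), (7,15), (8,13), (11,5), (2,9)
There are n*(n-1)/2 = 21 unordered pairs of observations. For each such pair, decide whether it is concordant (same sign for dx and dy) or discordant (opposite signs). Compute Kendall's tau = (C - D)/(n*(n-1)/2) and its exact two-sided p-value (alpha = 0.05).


Step 1: Enumerate the 21 unordered pairs (i,j) with i<j and classify each by sign(x_j-x_i) * sign(y_j-y_i).
  (1,2):dx=+4,dy=-9->D; (1,3):dx=+3,dy=-4->D; (1,4):dx=+1,dy=+4->C; (1,5):dx=+2,dy=+2->C
  (1,6):dx=+5,dy=-6->D; (1,7):dx=-4,dy=-2->C; (2,3):dx=-1,dy=+5->D; (2,4):dx=-3,dy=+13->D
  (2,5):dx=-2,dy=+11->D; (2,6):dx=+1,dy=+3->C; (2,7):dx=-8,dy=+7->D; (3,4):dx=-2,dy=+8->D
  (3,5):dx=-1,dy=+6->D; (3,6):dx=+2,dy=-2->D; (3,7):dx=-7,dy=+2->D; (4,5):dx=+1,dy=-2->D
  (4,6):dx=+4,dy=-10->D; (4,7):dx=-5,dy=-6->C; (5,6):dx=+3,dy=-8->D; (5,7):dx=-6,dy=-4->C
  (6,7):dx=-9,dy=+4->D
Step 2: C = 6, D = 15, total pairs = 21.
Step 3: tau = (C - D)/(n(n-1)/2) = (6 - 15)/21 = -0.428571.
Step 4: Exact two-sided p-value (enumerate n! = 5040 permutations of y under H0): p = 0.238889.
Step 5: alpha = 0.05. fail to reject H0.

tau_b = -0.4286 (C=6, D=15), p = 0.238889, fail to reject H0.


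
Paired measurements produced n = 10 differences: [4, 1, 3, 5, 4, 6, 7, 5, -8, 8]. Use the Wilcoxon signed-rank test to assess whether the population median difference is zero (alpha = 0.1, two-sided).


Step 1: Drop any zero differences (none here) and take |d_i|.
|d| = [4, 1, 3, 5, 4, 6, 7, 5, 8, 8]
Step 2: Midrank |d_i| (ties get averaged ranks).
ranks: |4|->3.5, |1|->1, |3|->2, |5|->5.5, |4|->3.5, |6|->7, |7|->8, |5|->5.5, |8|->9.5, |8|->9.5
Step 3: Attach original signs; sum ranks with positive sign and with negative sign.
W+ = 3.5 + 1 + 2 + 5.5 + 3.5 + 7 + 8 + 5.5 + 9.5 = 45.5
W- = 9.5 = 9.5
(Check: W+ + W- = 55 should equal n(n+1)/2 = 55.)
Step 4: Test statistic W = min(W+, W-) = 9.5.
Step 5: Ties in |d|, so use the tie-corrected normal approximation.
        E[W] = n(n+1)/4 = 10*11/4 = 27.5.
        Tie groups: |d|=4 (t=2), |d|=5 (t=2), |d|=8 (t=2); sum(t^3 - t) = 18.
        Var[W] = n(n+1)(2n+1)/24 - sum(t^3-t)/48 = 2310/24 - 18/48 = 95.875.
        z = (W - E[W]) / sqrt(Var[W]) = (9.5 - 27.5) / 9.7916 = -1.8383.
        Two-sided p = 2*Phi(z) = 0.066016.
Step 6: alpha = 0.1. reject H0.

W+ = 45.5, W- = 9.5, W = min = 9.5, p = 0.066016, reject H0.


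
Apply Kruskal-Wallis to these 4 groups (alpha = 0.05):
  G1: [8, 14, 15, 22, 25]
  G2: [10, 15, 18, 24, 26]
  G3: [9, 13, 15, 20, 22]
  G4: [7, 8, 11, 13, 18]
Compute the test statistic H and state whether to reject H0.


Step 1: Combine all N = 20 observations and assign midranks.
sorted (value, group, rank): (7,G4,1), (8,G1,2.5), (8,G4,2.5), (9,G3,4), (10,G2,5), (11,G4,6), (13,G3,7.5), (13,G4,7.5), (14,G1,9), (15,G1,11), (15,G2,11), (15,G3,11), (18,G2,13.5), (18,G4,13.5), (20,G3,15), (22,G1,16.5), (22,G3,16.5), (24,G2,18), (25,G1,19), (26,G2,20)
Step 2: Sum ranks within each group.
R_1 = 58 (n_1 = 5)
R_2 = 67.5 (n_2 = 5)
R_3 = 54 (n_3 = 5)
R_4 = 30.5 (n_4 = 5)
Step 3: H = 12/(N(N+1)) * sum(R_i^2/n_i) - 3(N+1)
     = 12/(20*21) * (58^2/5 + 67.5^2/5 + 54^2/5 + 30.5^2/5) - 3*21
     = 0.028571 * 2353.3 - 63
     = 4.237143.
Step 4: Ties present; correction factor C = 1 - 48/(20^3 - 20) = 0.993985. Corrected H = 4.237143 / 0.993985 = 4.262784.
Step 5: Under H0, H ~ chi^2(3); p-value = 0.234451.
Step 6: alpha = 0.05. fail to reject H0.

H = 4.2628, df = 3, p = 0.234451, fail to reject H0.


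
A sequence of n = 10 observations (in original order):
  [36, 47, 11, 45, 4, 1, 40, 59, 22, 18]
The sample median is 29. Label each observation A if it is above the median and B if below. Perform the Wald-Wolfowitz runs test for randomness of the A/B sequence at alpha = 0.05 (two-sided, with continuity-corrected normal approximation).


Step 1: Compute median = 29; label A = above, B = below.
Labels in order: AABABBAABB  (n_A = 5, n_B = 5)
Step 2: Count runs R = 6.
Step 3: Under H0 (random ordering), E[R] = 2*n_A*n_B/(n_A+n_B) + 1 = 2*5*5/10 + 1 = 6.0000.
        Var[R] = 2*n_A*n_B*(2*n_A*n_B - n_A - n_B) / ((n_A+n_B)^2 * (n_A+n_B-1)) = 2000/900 = 2.2222.
        SD[R] = 1.4907.
Step 4: R = E[R], so z = 0 with no continuity correction.
Step 5: Two-sided p-value via normal approximation = 2*(1 - Phi(|z|)) = 1.000000.
Step 6: alpha = 0.05. fail to reject H0.

R = 6, z = 0.0000, p = 1.000000, fail to reject H0.


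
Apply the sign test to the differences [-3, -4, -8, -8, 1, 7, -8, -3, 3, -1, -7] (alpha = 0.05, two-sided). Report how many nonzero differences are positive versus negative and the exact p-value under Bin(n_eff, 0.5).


Step 1: Discard zero differences. Original n = 11; n_eff = number of nonzero differences = 11.
Nonzero differences (with sign): -3, -4, -8, -8, +1, +7, -8, -3, +3, -1, -7
Step 2: Count signs: positive = 3, negative = 8.
Step 3: Under H0: P(positive) = 0.5, so the number of positives S ~ Bin(11, 0.5).
Step 4: Two-sided exact p-value = sum of Bin(11,0.5) probabilities at or below the observed probability = 0.226562.
Step 5: alpha = 0.05. fail to reject H0.

n_eff = 11, pos = 3, neg = 8, p = 0.226562, fail to reject H0.


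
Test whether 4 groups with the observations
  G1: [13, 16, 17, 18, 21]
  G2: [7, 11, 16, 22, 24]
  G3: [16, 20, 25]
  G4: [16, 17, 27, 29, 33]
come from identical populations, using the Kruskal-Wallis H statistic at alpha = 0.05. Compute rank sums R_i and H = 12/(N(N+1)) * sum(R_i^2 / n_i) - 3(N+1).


Step 1: Combine all N = 18 observations and assign midranks.
sorted (value, group, rank): (7,G2,1), (11,G2,2), (13,G1,3), (16,G1,5.5), (16,G2,5.5), (16,G3,5.5), (16,G4,5.5), (17,G1,8.5), (17,G4,8.5), (18,G1,10), (20,G3,11), (21,G1,12), (22,G2,13), (24,G2,14), (25,G3,15), (27,G4,16), (29,G4,17), (33,G4,18)
Step 2: Sum ranks within each group.
R_1 = 39 (n_1 = 5)
R_2 = 35.5 (n_2 = 5)
R_3 = 31.5 (n_3 = 3)
R_4 = 65 (n_4 = 5)
Step 3: H = 12/(N(N+1)) * sum(R_i^2/n_i) - 3(N+1)
     = 12/(18*19) * (39^2/5 + 35.5^2/5 + 31.5^2/3 + 65^2/5) - 3*19
     = 0.035088 * 1732 - 57
     = 3.771930.
Step 4: Ties present; correction factor C = 1 - 66/(18^3 - 18) = 0.988648. Corrected H = 3.771930 / 0.988648 = 3.815240.
Step 5: Under H0, H ~ chi^2(3); p-value = 0.282118.
Step 6: alpha = 0.05. fail to reject H0.

H = 3.8152, df = 3, p = 0.282118, fail to reject H0.


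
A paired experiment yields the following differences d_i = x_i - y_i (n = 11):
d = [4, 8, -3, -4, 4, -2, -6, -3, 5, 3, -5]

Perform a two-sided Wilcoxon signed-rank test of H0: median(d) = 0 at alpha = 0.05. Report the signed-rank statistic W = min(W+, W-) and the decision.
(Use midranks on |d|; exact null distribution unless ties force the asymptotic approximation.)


Step 1: Drop any zero differences (none here) and take |d_i|.
|d| = [4, 8, 3, 4, 4, 2, 6, 3, 5, 3, 5]
Step 2: Midrank |d_i| (ties get averaged ranks).
ranks: |4|->6, |8|->11, |3|->3, |4|->6, |4|->6, |2|->1, |6|->10, |3|->3, |5|->8.5, |3|->3, |5|->8.5
Step 3: Attach original signs; sum ranks with positive sign and with negative sign.
W+ = 6 + 11 + 6 + 8.5 + 3 = 34.5
W- = 3 + 6 + 1 + 10 + 3 + 8.5 = 31.5
(Check: W+ + W- = 66 should equal n(n+1)/2 = 66.)
Step 4: Test statistic W = min(W+, W-) = 31.5.
Step 5: Ties in |d|, so use the tie-corrected normal approximation.
        E[W] = n(n+1)/4 = 11*12/4 = 33.
        Tie groups: |d|=3 (t=3), |d|=4 (t=3), |d|=5 (t=2); sum(t^3 - t) = 54.
        Var[W] = n(n+1)(2n+1)/24 - sum(t^3-t)/48 = 3036/24 - 54/48 = 125.375.
        z = (W - E[W]) / sqrt(Var[W]) = (31.5 - 33) / 11.1971 = -0.1340.
        Two-sided p = 2*Phi(z) = 0.893432.
Step 6: alpha = 0.05. fail to reject H0.

W+ = 34.5, W- = 31.5, W = min = 31.5, p = 0.893432, fail to reject H0.


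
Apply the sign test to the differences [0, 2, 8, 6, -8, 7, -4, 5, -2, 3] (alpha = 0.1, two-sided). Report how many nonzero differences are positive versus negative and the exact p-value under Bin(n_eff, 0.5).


Step 1: Discard zero differences. Original n = 10; n_eff = number of nonzero differences = 9.
Nonzero differences (with sign): +2, +8, +6, -8, +7, -4, +5, -2, +3
Step 2: Count signs: positive = 6, negative = 3.
Step 3: Under H0: P(positive) = 0.5, so the number of positives S ~ Bin(9, 0.5).
Step 4: Two-sided exact p-value = sum of Bin(9,0.5) probabilities at or below the observed probability = 0.507812.
Step 5: alpha = 0.1. fail to reject H0.

n_eff = 9, pos = 6, neg = 3, p = 0.507812, fail to reject H0.


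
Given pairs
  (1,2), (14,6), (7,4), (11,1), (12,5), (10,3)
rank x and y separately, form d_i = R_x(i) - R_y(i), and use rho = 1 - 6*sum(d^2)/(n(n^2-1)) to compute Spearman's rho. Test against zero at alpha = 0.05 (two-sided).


Step 1: Rank x and y separately (midranks; no ties here).
rank(x): 1->1, 14->6, 7->2, 11->4, 12->5, 10->3
rank(y): 2->2, 6->6, 4->4, 1->1, 5->5, 3->3
Step 2: d_i = R_x(i) - R_y(i); compute d_i^2.
  (1-2)^2=1, (6-6)^2=0, (2-4)^2=4, (4-1)^2=9, (5-5)^2=0, (3-3)^2=0
sum(d^2) = 14.
Step 3: rho = 1 - 6*14 / (6*(6^2 - 1)) = 1 - 84/210 = 0.600000.
Step 4: Under H0, t = rho * sqrt((n-2)/(1-rho^2)) = 1.5000 ~ t(4).
Step 5: Two-sided p-value from the t-distribution with 4 df = 0.208000.
Step 6: alpha = 0.05. fail to reject H0.

rho = 0.6000, p = 0.208000, fail to reject H0 at alpha = 0.05.


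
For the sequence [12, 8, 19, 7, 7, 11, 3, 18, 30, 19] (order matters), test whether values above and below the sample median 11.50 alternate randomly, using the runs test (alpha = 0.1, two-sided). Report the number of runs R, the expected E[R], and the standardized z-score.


Step 1: Compute median = 11.50; label A = above, B = below.
Labels in order: ABABBBBAAA  (n_A = 5, n_B = 5)
Step 2: Count runs R = 5.
Step 3: Under H0 (random ordering), E[R] = 2*n_A*n_B/(n_A+n_B) + 1 = 2*5*5/10 + 1 = 6.0000.
        Var[R] = 2*n_A*n_B*(2*n_A*n_B - n_A - n_B) / ((n_A+n_B)^2 * (n_A+n_B-1)) = 2000/900 = 2.2222.
        SD[R] = 1.4907.
Step 4: Continuity-corrected z = (R + 0.5 - E[R]) / SD[R] = (5 + 0.5 - 6.0000) / 1.4907 = -0.3354.
Step 5: Two-sided p-value via normal approximation = 2*(1 - Phi(|z|)) = 0.737316.
Step 6: alpha = 0.1. fail to reject H0.

R = 5, z = -0.3354, p = 0.737316, fail to reject H0.


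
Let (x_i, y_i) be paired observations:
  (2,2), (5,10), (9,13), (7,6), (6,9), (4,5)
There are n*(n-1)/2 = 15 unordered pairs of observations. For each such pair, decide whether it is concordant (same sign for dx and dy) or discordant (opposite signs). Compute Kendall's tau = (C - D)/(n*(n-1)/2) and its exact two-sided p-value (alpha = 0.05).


Step 1: Enumerate the 15 unordered pairs (i,j) with i<j and classify each by sign(x_j-x_i) * sign(y_j-y_i).
  (1,2):dx=+3,dy=+8->C; (1,3):dx=+7,dy=+11->C; (1,4):dx=+5,dy=+4->C; (1,5):dx=+4,dy=+7->C
  (1,6):dx=+2,dy=+3->C; (2,3):dx=+4,dy=+3->C; (2,4):dx=+2,dy=-4->D; (2,5):dx=+1,dy=-1->D
  (2,6):dx=-1,dy=-5->C; (3,4):dx=-2,dy=-7->C; (3,5):dx=-3,dy=-4->C; (3,6):dx=-5,dy=-8->C
  (4,5):dx=-1,dy=+3->D; (4,6):dx=-3,dy=-1->C; (5,6):dx=-2,dy=-4->C
Step 2: C = 12, D = 3, total pairs = 15.
Step 3: tau = (C - D)/(n(n-1)/2) = (12 - 3)/15 = 0.600000.
Step 4: Exact two-sided p-value (enumerate n! = 720 permutations of y under H0): p = 0.136111.
Step 5: alpha = 0.05. fail to reject H0.

tau_b = 0.6000 (C=12, D=3), p = 0.136111, fail to reject H0.


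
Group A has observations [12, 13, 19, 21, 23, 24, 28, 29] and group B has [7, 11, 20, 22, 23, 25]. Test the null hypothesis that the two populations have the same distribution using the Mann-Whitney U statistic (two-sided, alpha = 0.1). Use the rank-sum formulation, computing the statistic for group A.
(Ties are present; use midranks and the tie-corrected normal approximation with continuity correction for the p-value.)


Step 1: Combine and sort all 14 observations; assign midranks.
sorted (value, group): (7,Y), (11,Y), (12,X), (13,X), (19,X), (20,Y), (21,X), (22,Y), (23,X), (23,Y), (24,X), (25,Y), (28,X), (29,X)
ranks: 7->1, 11->2, 12->3, 13->4, 19->5, 20->6, 21->7, 22->8, 23->9.5, 23->9.5, 24->11, 25->12, 28->13, 29->14
Step 2: Rank sum for X: R1 = 3 + 4 + 5 + 7 + 9.5 + 11 + 13 + 14 = 66.5.
Step 3: U_X = R1 - n1(n1+1)/2 = 66.5 - 8*9/2 = 66.5 - 36 = 30.5.
       U_Y = n1*n2 - U_X = 48 - 30.5 = 17.5.
Step 4: Ties are present, so use the tie-corrected normal approximation (with continuity correction) for the p-value.
Step 5: p-value = 0.438074; compare to alpha = 0.1. fail to reject H0.

U_X = 30.5, p = 0.438074, fail to reject H0 at alpha = 0.1.


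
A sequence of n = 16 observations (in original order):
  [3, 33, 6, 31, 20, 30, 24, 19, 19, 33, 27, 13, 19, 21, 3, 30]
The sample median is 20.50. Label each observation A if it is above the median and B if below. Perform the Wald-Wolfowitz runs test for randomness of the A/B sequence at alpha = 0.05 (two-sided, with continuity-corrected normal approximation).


Step 1: Compute median = 20.50; label A = above, B = below.
Labels in order: BABABAABBAABBABA  (n_A = 8, n_B = 8)
Step 2: Count runs R = 12.
Step 3: Under H0 (random ordering), E[R] = 2*n_A*n_B/(n_A+n_B) + 1 = 2*8*8/16 + 1 = 9.0000.
        Var[R] = 2*n_A*n_B*(2*n_A*n_B - n_A - n_B) / ((n_A+n_B)^2 * (n_A+n_B-1)) = 14336/3840 = 3.7333.
        SD[R] = 1.9322.
Step 4: Continuity-corrected z = (R - 0.5 - E[R]) / SD[R] = (12 - 0.5 - 9.0000) / 1.9322 = 1.2939.
Step 5: Two-sided p-value via normal approximation = 2*(1 - Phi(|z|)) = 0.195709.
Step 6: alpha = 0.05. fail to reject H0.

R = 12, z = 1.2939, p = 0.195709, fail to reject H0.


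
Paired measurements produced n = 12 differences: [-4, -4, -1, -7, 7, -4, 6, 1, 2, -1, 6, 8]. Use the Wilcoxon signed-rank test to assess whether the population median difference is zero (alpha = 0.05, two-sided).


Step 1: Drop any zero differences (none here) and take |d_i|.
|d| = [4, 4, 1, 7, 7, 4, 6, 1, 2, 1, 6, 8]
Step 2: Midrank |d_i| (ties get averaged ranks).
ranks: |4|->6, |4|->6, |1|->2, |7|->10.5, |7|->10.5, |4|->6, |6|->8.5, |1|->2, |2|->4, |1|->2, |6|->8.5, |8|->12
Step 3: Attach original signs; sum ranks with positive sign and with negative sign.
W+ = 10.5 + 8.5 + 2 + 4 + 8.5 + 12 = 45.5
W- = 6 + 6 + 2 + 10.5 + 6 + 2 = 32.5
(Check: W+ + W- = 78 should equal n(n+1)/2 = 78.)
Step 4: Test statistic W = min(W+, W-) = 32.5.
Step 5: Ties in |d|, so use the tie-corrected normal approximation.
        E[W] = n(n+1)/4 = 12*13/4 = 39.
        Tie groups: |d|=1 (t=3), |d|=4 (t=3), |d|=6 (t=2), |d|=7 (t=2); sum(t^3 - t) = 60.
        Var[W] = n(n+1)(2n+1)/24 - sum(t^3-t)/48 = 3900/24 - 60/48 = 161.25.
        z = (W - E[W]) / sqrt(Var[W]) = (32.5 - 39) / 12.6984 = -0.5119.
        Two-sided p = 2*Phi(z) = 0.608739.
Step 6: alpha = 0.05. fail to reject H0.

W+ = 45.5, W- = 32.5, W = min = 32.5, p = 0.608739, fail to reject H0.


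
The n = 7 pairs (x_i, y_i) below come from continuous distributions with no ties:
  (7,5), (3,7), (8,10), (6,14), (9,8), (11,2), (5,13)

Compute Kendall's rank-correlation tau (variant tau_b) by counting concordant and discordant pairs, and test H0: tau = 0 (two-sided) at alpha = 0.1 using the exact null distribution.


Step 1: Enumerate the 21 unordered pairs (i,j) with i<j and classify each by sign(x_j-x_i) * sign(y_j-y_i).
  (1,2):dx=-4,dy=+2->D; (1,3):dx=+1,dy=+5->C; (1,4):dx=-1,dy=+9->D; (1,5):dx=+2,dy=+3->C
  (1,6):dx=+4,dy=-3->D; (1,7):dx=-2,dy=+8->D; (2,3):dx=+5,dy=+3->C; (2,4):dx=+3,dy=+7->C
  (2,5):dx=+6,dy=+1->C; (2,6):dx=+8,dy=-5->D; (2,7):dx=+2,dy=+6->C; (3,4):dx=-2,dy=+4->D
  (3,5):dx=+1,dy=-2->D; (3,6):dx=+3,dy=-8->D; (3,7):dx=-3,dy=+3->D; (4,5):dx=+3,dy=-6->D
  (4,6):dx=+5,dy=-12->D; (4,7):dx=-1,dy=-1->C; (5,6):dx=+2,dy=-6->D; (5,7):dx=-4,dy=+5->D
  (6,7):dx=-6,dy=+11->D
Step 2: C = 7, D = 14, total pairs = 21.
Step 3: tau = (C - D)/(n(n-1)/2) = (7 - 14)/21 = -0.333333.
Step 4: Exact two-sided p-value (enumerate n! = 5040 permutations of y under H0): p = 0.381349.
Step 5: alpha = 0.1. fail to reject H0.

tau_b = -0.3333 (C=7, D=14), p = 0.381349, fail to reject H0.


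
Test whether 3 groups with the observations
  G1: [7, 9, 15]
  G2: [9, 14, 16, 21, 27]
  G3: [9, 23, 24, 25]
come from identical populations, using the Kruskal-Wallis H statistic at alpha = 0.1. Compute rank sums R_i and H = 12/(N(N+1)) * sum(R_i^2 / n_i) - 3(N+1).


Step 1: Combine all N = 12 observations and assign midranks.
sorted (value, group, rank): (7,G1,1), (9,G1,3), (9,G2,3), (9,G3,3), (14,G2,5), (15,G1,6), (16,G2,7), (21,G2,8), (23,G3,9), (24,G3,10), (25,G3,11), (27,G2,12)
Step 2: Sum ranks within each group.
R_1 = 10 (n_1 = 3)
R_2 = 35 (n_2 = 5)
R_3 = 33 (n_3 = 4)
Step 3: H = 12/(N(N+1)) * sum(R_i^2/n_i) - 3(N+1)
     = 12/(12*13) * (10^2/3 + 35^2/5 + 33^2/4) - 3*13
     = 0.076923 * 550.583 - 39
     = 3.352564.
Step 4: Ties present; correction factor C = 1 - 24/(12^3 - 12) = 0.986014. Corrected H = 3.352564 / 0.986014 = 3.400118.
Step 5: Under H0, H ~ chi^2(2); p-value = 0.182673.
Step 6: alpha = 0.1. fail to reject H0.

H = 3.4001, df = 2, p = 0.182673, fail to reject H0.


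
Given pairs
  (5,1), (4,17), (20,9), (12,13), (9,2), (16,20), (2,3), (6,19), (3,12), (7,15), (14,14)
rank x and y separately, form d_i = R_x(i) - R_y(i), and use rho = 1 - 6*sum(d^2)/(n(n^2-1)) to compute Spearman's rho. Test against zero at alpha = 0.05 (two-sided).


Step 1: Rank x and y separately (midranks; no ties here).
rank(x): 5->4, 4->3, 20->11, 12->8, 9->7, 16->10, 2->1, 6->5, 3->2, 7->6, 14->9
rank(y): 1->1, 17->9, 9->4, 13->6, 2->2, 20->11, 3->3, 19->10, 12->5, 15->8, 14->7
Step 2: d_i = R_x(i) - R_y(i); compute d_i^2.
  (4-1)^2=9, (3-9)^2=36, (11-4)^2=49, (8-6)^2=4, (7-2)^2=25, (10-11)^2=1, (1-3)^2=4, (5-10)^2=25, (2-5)^2=9, (6-8)^2=4, (9-7)^2=4
sum(d^2) = 170.
Step 3: rho = 1 - 6*170 / (11*(11^2 - 1)) = 1 - 1020/1320 = 0.227273.
Step 4: Under H0, t = rho * sqrt((n-2)/(1-rho^2)) = 0.7001 ~ t(9).
Step 5: Two-sided p-value from the t-distribution with 9 df = 0.501536.
Step 6: alpha = 0.05. fail to reject H0.

rho = 0.2273, p = 0.501536, fail to reject H0 at alpha = 0.05.


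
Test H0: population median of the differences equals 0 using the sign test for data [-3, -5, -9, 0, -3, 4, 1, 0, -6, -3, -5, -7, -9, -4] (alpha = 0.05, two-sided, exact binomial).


Step 1: Discard zero differences. Original n = 14; n_eff = number of nonzero differences = 12.
Nonzero differences (with sign): -3, -5, -9, -3, +4, +1, -6, -3, -5, -7, -9, -4
Step 2: Count signs: positive = 2, negative = 10.
Step 3: Under H0: P(positive) = 0.5, so the number of positives S ~ Bin(12, 0.5).
Step 4: Two-sided exact p-value = sum of Bin(12,0.5) probabilities at or below the observed probability = 0.038574.
Step 5: alpha = 0.05. reject H0.

n_eff = 12, pos = 2, neg = 10, p = 0.038574, reject H0.


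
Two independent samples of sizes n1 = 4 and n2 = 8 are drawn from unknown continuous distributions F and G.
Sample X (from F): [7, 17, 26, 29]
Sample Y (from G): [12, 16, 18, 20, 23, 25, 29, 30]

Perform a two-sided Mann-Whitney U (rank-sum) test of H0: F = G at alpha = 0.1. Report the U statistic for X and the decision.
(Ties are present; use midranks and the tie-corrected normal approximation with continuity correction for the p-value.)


Step 1: Combine and sort all 12 observations; assign midranks.
sorted (value, group): (7,X), (12,Y), (16,Y), (17,X), (18,Y), (20,Y), (23,Y), (25,Y), (26,X), (29,X), (29,Y), (30,Y)
ranks: 7->1, 12->2, 16->3, 17->4, 18->5, 20->6, 23->7, 25->8, 26->9, 29->10.5, 29->10.5, 30->12
Step 2: Rank sum for X: R1 = 1 + 4 + 9 + 10.5 = 24.5.
Step 3: U_X = R1 - n1(n1+1)/2 = 24.5 - 4*5/2 = 24.5 - 10 = 14.5.
       U_Y = n1*n2 - U_X = 32 - 14.5 = 17.5.
Step 4: Ties are present, so use the tie-corrected normal approximation (with continuity correction) for the p-value.
Step 5: p-value = 0.864901; compare to alpha = 0.1. fail to reject H0.

U_X = 14.5, p = 0.864901, fail to reject H0 at alpha = 0.1.


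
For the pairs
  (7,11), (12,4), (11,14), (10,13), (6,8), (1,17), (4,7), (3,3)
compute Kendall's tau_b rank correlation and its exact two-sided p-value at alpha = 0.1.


Step 1: Enumerate the 28 unordered pairs (i,j) with i<j and classify each by sign(x_j-x_i) * sign(y_j-y_i).
  (1,2):dx=+5,dy=-7->D; (1,3):dx=+4,dy=+3->C; (1,4):dx=+3,dy=+2->C; (1,5):dx=-1,dy=-3->C
  (1,6):dx=-6,dy=+6->D; (1,7):dx=-3,dy=-4->C; (1,8):dx=-4,dy=-8->C; (2,3):dx=-1,dy=+10->D
  (2,4):dx=-2,dy=+9->D; (2,5):dx=-6,dy=+4->D; (2,6):dx=-11,dy=+13->D; (2,7):dx=-8,dy=+3->D
  (2,8):dx=-9,dy=-1->C; (3,4):dx=-1,dy=-1->C; (3,5):dx=-5,dy=-6->C; (3,6):dx=-10,dy=+3->D
  (3,7):dx=-7,dy=-7->C; (3,8):dx=-8,dy=-11->C; (4,5):dx=-4,dy=-5->C; (4,6):dx=-9,dy=+4->D
  (4,7):dx=-6,dy=-6->C; (4,8):dx=-7,dy=-10->C; (5,6):dx=-5,dy=+9->D; (5,7):dx=-2,dy=-1->C
  (5,8):dx=-3,dy=-5->C; (6,7):dx=+3,dy=-10->D; (6,8):dx=+2,dy=-14->D; (7,8):dx=-1,dy=-4->C
Step 2: C = 16, D = 12, total pairs = 28.
Step 3: tau = (C - D)/(n(n-1)/2) = (16 - 12)/28 = 0.142857.
Step 4: Exact two-sided p-value (enumerate n! = 40320 permutations of y under H0): p = 0.719544.
Step 5: alpha = 0.1. fail to reject H0.

tau_b = 0.1429 (C=16, D=12), p = 0.719544, fail to reject H0.


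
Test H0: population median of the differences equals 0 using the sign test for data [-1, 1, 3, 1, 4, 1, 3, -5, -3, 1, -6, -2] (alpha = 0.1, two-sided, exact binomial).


Step 1: Discard zero differences. Original n = 12; n_eff = number of nonzero differences = 12.
Nonzero differences (with sign): -1, +1, +3, +1, +4, +1, +3, -5, -3, +1, -6, -2
Step 2: Count signs: positive = 7, negative = 5.
Step 3: Under H0: P(positive) = 0.5, so the number of positives S ~ Bin(12, 0.5).
Step 4: Two-sided exact p-value = sum of Bin(12,0.5) probabilities at or below the observed probability = 0.774414.
Step 5: alpha = 0.1. fail to reject H0.

n_eff = 12, pos = 7, neg = 5, p = 0.774414, fail to reject H0.


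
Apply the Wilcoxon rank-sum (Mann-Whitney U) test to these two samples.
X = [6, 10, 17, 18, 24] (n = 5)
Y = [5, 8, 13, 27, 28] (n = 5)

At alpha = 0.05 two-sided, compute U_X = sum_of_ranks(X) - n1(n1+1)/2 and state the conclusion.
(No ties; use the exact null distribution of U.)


Step 1: Combine and sort all 10 observations; assign midranks.
sorted (value, group): (5,Y), (6,X), (8,Y), (10,X), (13,Y), (17,X), (18,X), (24,X), (27,Y), (28,Y)
ranks: 5->1, 6->2, 8->3, 10->4, 13->5, 17->6, 18->7, 24->8, 27->9, 28->10
Step 2: Rank sum for X: R1 = 2 + 4 + 6 + 7 + 8 = 27.
Step 3: U_X = R1 - n1(n1+1)/2 = 27 - 5*6/2 = 27 - 15 = 12.
       U_Y = n1*n2 - U_X = 25 - 12 = 13.
Step 4: No ties, so the exact null distribution of U (based on enumerating the C(10,5) = 252 equally likely rank assignments) gives the two-sided p-value.
Step 5: p-value = 1.000000; compare to alpha = 0.05. fail to reject H0.

U_X = 12, p = 1.000000, fail to reject H0 at alpha = 0.05.


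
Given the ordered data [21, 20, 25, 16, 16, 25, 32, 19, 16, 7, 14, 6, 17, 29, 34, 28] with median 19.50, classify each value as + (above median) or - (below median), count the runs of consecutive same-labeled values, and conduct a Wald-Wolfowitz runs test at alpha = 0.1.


Step 1: Compute median = 19.50; label A = above, B = below.
Labels in order: AAABBAABBBBBBAAA  (n_A = 8, n_B = 8)
Step 2: Count runs R = 5.
Step 3: Under H0 (random ordering), E[R] = 2*n_A*n_B/(n_A+n_B) + 1 = 2*8*8/16 + 1 = 9.0000.
        Var[R] = 2*n_A*n_B*(2*n_A*n_B - n_A - n_B) / ((n_A+n_B)^2 * (n_A+n_B-1)) = 14336/3840 = 3.7333.
        SD[R] = 1.9322.
Step 4: Continuity-corrected z = (R + 0.5 - E[R]) / SD[R] = (5 + 0.5 - 9.0000) / 1.9322 = -1.8114.
Step 5: Two-sided p-value via normal approximation = 2*(1 - Phi(|z|)) = 0.070076.
Step 6: alpha = 0.1. reject H0.

R = 5, z = -1.8114, p = 0.070076, reject H0.


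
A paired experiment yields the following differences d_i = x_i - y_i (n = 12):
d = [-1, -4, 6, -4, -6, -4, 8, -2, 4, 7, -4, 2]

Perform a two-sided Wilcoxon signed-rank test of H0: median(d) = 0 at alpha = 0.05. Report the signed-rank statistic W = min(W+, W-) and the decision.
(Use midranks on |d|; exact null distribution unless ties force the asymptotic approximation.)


Step 1: Drop any zero differences (none here) and take |d_i|.
|d| = [1, 4, 6, 4, 6, 4, 8, 2, 4, 7, 4, 2]
Step 2: Midrank |d_i| (ties get averaged ranks).
ranks: |1|->1, |4|->6, |6|->9.5, |4|->6, |6|->9.5, |4|->6, |8|->12, |2|->2.5, |4|->6, |7|->11, |4|->6, |2|->2.5
Step 3: Attach original signs; sum ranks with positive sign and with negative sign.
W+ = 9.5 + 12 + 6 + 11 + 2.5 = 41
W- = 1 + 6 + 6 + 9.5 + 6 + 2.5 + 6 = 37
(Check: W+ + W- = 78 should equal n(n+1)/2 = 78.)
Step 4: Test statistic W = min(W+, W-) = 37.
Step 5: Ties in |d|, so use the tie-corrected normal approximation.
        E[W] = n(n+1)/4 = 12*13/4 = 39.
        Tie groups: |d|=2 (t=2), |d|=4 (t=5), |d|=6 (t=2); sum(t^3 - t) = 132.
        Var[W] = n(n+1)(2n+1)/24 - sum(t^3-t)/48 = 3900/24 - 132/48 = 159.75.
        z = (W - E[W]) / sqrt(Var[W]) = (37 - 39) / 12.6392 = -0.1582.
        Two-sided p = 2*Phi(z) = 0.874270.
Step 6: alpha = 0.05. fail to reject H0.

W+ = 41, W- = 37, W = min = 37, p = 0.874270, fail to reject H0.


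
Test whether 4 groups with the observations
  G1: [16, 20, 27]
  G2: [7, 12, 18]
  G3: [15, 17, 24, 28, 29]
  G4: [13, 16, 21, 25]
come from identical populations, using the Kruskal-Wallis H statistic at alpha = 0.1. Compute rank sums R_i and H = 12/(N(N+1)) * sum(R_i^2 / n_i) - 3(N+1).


Step 1: Combine all N = 15 observations and assign midranks.
sorted (value, group, rank): (7,G2,1), (12,G2,2), (13,G4,3), (15,G3,4), (16,G1,5.5), (16,G4,5.5), (17,G3,7), (18,G2,8), (20,G1,9), (21,G4,10), (24,G3,11), (25,G4,12), (27,G1,13), (28,G3,14), (29,G3,15)
Step 2: Sum ranks within each group.
R_1 = 27.5 (n_1 = 3)
R_2 = 11 (n_2 = 3)
R_3 = 51 (n_3 = 5)
R_4 = 30.5 (n_4 = 4)
Step 3: H = 12/(N(N+1)) * sum(R_i^2/n_i) - 3(N+1)
     = 12/(15*16) * (27.5^2/3 + 11^2/3 + 51^2/5 + 30.5^2/4) - 3*16
     = 0.050000 * 1045.18 - 48
     = 4.258958.
Step 4: Ties present; correction factor C = 1 - 6/(15^3 - 15) = 0.998214. Corrected H = 4.258958 / 0.998214 = 4.266577.
Step 5: Under H0, H ~ chi^2(3); p-value = 0.234080.
Step 6: alpha = 0.1. fail to reject H0.

H = 4.2666, df = 3, p = 0.234080, fail to reject H0.


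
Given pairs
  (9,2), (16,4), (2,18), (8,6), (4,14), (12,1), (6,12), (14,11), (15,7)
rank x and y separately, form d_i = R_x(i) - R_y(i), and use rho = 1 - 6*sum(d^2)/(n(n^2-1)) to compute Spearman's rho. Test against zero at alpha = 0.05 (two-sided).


Step 1: Rank x and y separately (midranks; no ties here).
rank(x): 9->5, 16->9, 2->1, 8->4, 4->2, 12->6, 6->3, 14->7, 15->8
rank(y): 2->2, 4->3, 18->9, 6->4, 14->8, 1->1, 12->7, 11->6, 7->5
Step 2: d_i = R_x(i) - R_y(i); compute d_i^2.
  (5-2)^2=9, (9-3)^2=36, (1-9)^2=64, (4-4)^2=0, (2-8)^2=36, (6-1)^2=25, (3-7)^2=16, (7-6)^2=1, (8-5)^2=9
sum(d^2) = 196.
Step 3: rho = 1 - 6*196 / (9*(9^2 - 1)) = 1 - 1176/720 = -0.633333.
Step 4: Under H0, t = rho * sqrt((n-2)/(1-rho^2)) = -2.1653 ~ t(7).
Step 5: Two-sided p-value from the t-distribution with 7 df = 0.067086.
Step 6: alpha = 0.05. fail to reject H0.

rho = -0.6333, p = 0.067086, fail to reject H0 at alpha = 0.05.


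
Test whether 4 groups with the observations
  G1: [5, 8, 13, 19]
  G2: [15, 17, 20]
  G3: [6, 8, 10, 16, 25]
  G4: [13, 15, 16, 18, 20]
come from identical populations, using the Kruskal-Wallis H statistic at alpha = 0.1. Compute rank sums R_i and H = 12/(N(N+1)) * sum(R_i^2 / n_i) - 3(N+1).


Step 1: Combine all N = 17 observations and assign midranks.
sorted (value, group, rank): (5,G1,1), (6,G3,2), (8,G1,3.5), (8,G3,3.5), (10,G3,5), (13,G1,6.5), (13,G4,6.5), (15,G2,8.5), (15,G4,8.5), (16,G3,10.5), (16,G4,10.5), (17,G2,12), (18,G4,13), (19,G1,14), (20,G2,15.5), (20,G4,15.5), (25,G3,17)
Step 2: Sum ranks within each group.
R_1 = 25 (n_1 = 4)
R_2 = 36 (n_2 = 3)
R_3 = 38 (n_3 = 5)
R_4 = 54 (n_4 = 5)
Step 3: H = 12/(N(N+1)) * sum(R_i^2/n_i) - 3(N+1)
     = 12/(17*18) * (25^2/4 + 36^2/3 + 38^2/5 + 54^2/5) - 3*18
     = 0.039216 * 1460.25 - 54
     = 3.264706.
Step 4: Ties present; correction factor C = 1 - 30/(17^3 - 17) = 0.993873. Corrected H = 3.264706 / 0.993873 = 3.284834.
Step 5: Under H0, H ~ chi^2(3); p-value = 0.349759.
Step 6: alpha = 0.1. fail to reject H0.

H = 3.2848, df = 3, p = 0.349759, fail to reject H0.


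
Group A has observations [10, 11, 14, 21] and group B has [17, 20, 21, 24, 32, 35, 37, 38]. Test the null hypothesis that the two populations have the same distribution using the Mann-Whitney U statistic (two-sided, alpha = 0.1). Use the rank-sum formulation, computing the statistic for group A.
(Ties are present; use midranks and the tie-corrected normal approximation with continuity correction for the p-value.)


Step 1: Combine and sort all 12 observations; assign midranks.
sorted (value, group): (10,X), (11,X), (14,X), (17,Y), (20,Y), (21,X), (21,Y), (24,Y), (32,Y), (35,Y), (37,Y), (38,Y)
ranks: 10->1, 11->2, 14->3, 17->4, 20->5, 21->6.5, 21->6.5, 24->8, 32->9, 35->10, 37->11, 38->12
Step 2: Rank sum for X: R1 = 1 + 2 + 3 + 6.5 = 12.5.
Step 3: U_X = R1 - n1(n1+1)/2 = 12.5 - 4*5/2 = 12.5 - 10 = 2.5.
       U_Y = n1*n2 - U_X = 32 - 2.5 = 29.5.
Step 4: Ties are present, so use the tie-corrected normal approximation (with continuity correction) for the p-value.
Step 5: p-value = 0.026980; compare to alpha = 0.1. reject H0.

U_X = 2.5, p = 0.026980, reject H0 at alpha = 0.1.


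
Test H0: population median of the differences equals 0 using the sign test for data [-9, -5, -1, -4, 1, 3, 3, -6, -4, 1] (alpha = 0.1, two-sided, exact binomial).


Step 1: Discard zero differences. Original n = 10; n_eff = number of nonzero differences = 10.
Nonzero differences (with sign): -9, -5, -1, -4, +1, +3, +3, -6, -4, +1
Step 2: Count signs: positive = 4, negative = 6.
Step 3: Under H0: P(positive) = 0.5, so the number of positives S ~ Bin(10, 0.5).
Step 4: Two-sided exact p-value = sum of Bin(10,0.5) probabilities at or below the observed probability = 0.753906.
Step 5: alpha = 0.1. fail to reject H0.

n_eff = 10, pos = 4, neg = 6, p = 0.753906, fail to reject H0.


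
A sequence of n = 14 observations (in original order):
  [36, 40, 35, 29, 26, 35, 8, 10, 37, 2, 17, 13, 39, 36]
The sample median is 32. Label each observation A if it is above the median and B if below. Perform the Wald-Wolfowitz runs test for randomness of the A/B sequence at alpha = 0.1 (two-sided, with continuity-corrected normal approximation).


Step 1: Compute median = 32; label A = above, B = below.
Labels in order: AAABBABBABBBAA  (n_A = 7, n_B = 7)
Step 2: Count runs R = 7.
Step 3: Under H0 (random ordering), E[R] = 2*n_A*n_B/(n_A+n_B) + 1 = 2*7*7/14 + 1 = 8.0000.
        Var[R] = 2*n_A*n_B*(2*n_A*n_B - n_A - n_B) / ((n_A+n_B)^2 * (n_A+n_B-1)) = 8232/2548 = 3.2308.
        SD[R] = 1.7974.
Step 4: Continuity-corrected z = (R + 0.5 - E[R]) / SD[R] = (7 + 0.5 - 8.0000) / 1.7974 = -0.2782.
Step 5: Two-sided p-value via normal approximation = 2*(1 - Phi(|z|)) = 0.780879.
Step 6: alpha = 0.1. fail to reject H0.

R = 7, z = -0.2782, p = 0.780879, fail to reject H0.


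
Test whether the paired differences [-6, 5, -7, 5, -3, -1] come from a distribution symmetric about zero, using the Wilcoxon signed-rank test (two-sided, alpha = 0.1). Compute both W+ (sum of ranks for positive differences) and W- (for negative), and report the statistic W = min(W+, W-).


Step 1: Drop any zero differences (none here) and take |d_i|.
|d| = [6, 5, 7, 5, 3, 1]
Step 2: Midrank |d_i| (ties get averaged ranks).
ranks: |6|->5, |5|->3.5, |7|->6, |5|->3.5, |3|->2, |1|->1
Step 3: Attach original signs; sum ranks with positive sign and with negative sign.
W+ = 3.5 + 3.5 = 7
W- = 5 + 6 + 2 + 1 = 14
(Check: W+ + W- = 21 should equal n(n+1)/2 = 21.)
Step 4: Test statistic W = min(W+, W-) = 7.
Step 5: Ties in |d|, so use the tie-corrected normal approximation.
        E[W] = n(n+1)/4 = 6*7/4 = 10.5.
        Tie groups: |d|=5 (t=2); sum(t^3 - t) = 6.
        Var[W] = n(n+1)(2n+1)/24 - sum(t^3-t)/48 = 546/24 - 6/48 = 22.625.
        z = (W - E[W]) / sqrt(Var[W]) = (7 - 10.5) / 4.7566 = -0.7358.
        Two-sided p = 2*Phi(z) = 0.461838.
Step 6: alpha = 0.1. fail to reject H0.

W+ = 7, W- = 14, W = min = 7, p = 0.461838, fail to reject H0.


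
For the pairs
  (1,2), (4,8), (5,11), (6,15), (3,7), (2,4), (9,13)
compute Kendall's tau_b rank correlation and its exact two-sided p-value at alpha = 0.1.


Step 1: Enumerate the 21 unordered pairs (i,j) with i<j and classify each by sign(x_j-x_i) * sign(y_j-y_i).
  (1,2):dx=+3,dy=+6->C; (1,3):dx=+4,dy=+9->C; (1,4):dx=+5,dy=+13->C; (1,5):dx=+2,dy=+5->C
  (1,6):dx=+1,dy=+2->C; (1,7):dx=+8,dy=+11->C; (2,3):dx=+1,dy=+3->C; (2,4):dx=+2,dy=+7->C
  (2,5):dx=-1,dy=-1->C; (2,6):dx=-2,dy=-4->C; (2,7):dx=+5,dy=+5->C; (3,4):dx=+1,dy=+4->C
  (3,5):dx=-2,dy=-4->C; (3,6):dx=-3,dy=-7->C; (3,7):dx=+4,dy=+2->C; (4,5):dx=-3,dy=-8->C
  (4,6):dx=-4,dy=-11->C; (4,7):dx=+3,dy=-2->D; (5,6):dx=-1,dy=-3->C; (5,7):dx=+6,dy=+6->C
  (6,7):dx=+7,dy=+9->C
Step 2: C = 20, D = 1, total pairs = 21.
Step 3: tau = (C - D)/(n(n-1)/2) = (20 - 1)/21 = 0.904762.
Step 4: Exact two-sided p-value (enumerate n! = 5040 permutations of y under H0): p = 0.002778.
Step 5: alpha = 0.1. reject H0.

tau_b = 0.9048 (C=20, D=1), p = 0.002778, reject H0.


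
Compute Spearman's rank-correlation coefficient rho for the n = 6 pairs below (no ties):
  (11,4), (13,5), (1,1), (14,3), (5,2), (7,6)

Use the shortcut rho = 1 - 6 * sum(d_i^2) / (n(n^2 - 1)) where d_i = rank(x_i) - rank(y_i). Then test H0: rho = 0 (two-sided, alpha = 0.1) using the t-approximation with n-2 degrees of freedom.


Step 1: Rank x and y separately (midranks; no ties here).
rank(x): 11->4, 13->5, 1->1, 14->6, 5->2, 7->3
rank(y): 4->4, 5->5, 1->1, 3->3, 2->2, 6->6
Step 2: d_i = R_x(i) - R_y(i); compute d_i^2.
  (4-4)^2=0, (5-5)^2=0, (1-1)^2=0, (6-3)^2=9, (2-2)^2=0, (3-6)^2=9
sum(d^2) = 18.
Step 3: rho = 1 - 6*18 / (6*(6^2 - 1)) = 1 - 108/210 = 0.485714.
Step 4: Under H0, t = rho * sqrt((n-2)/(1-rho^2)) = 1.1113 ~ t(4).
Step 5: Two-sided p-value from the t-distribution with 4 df = 0.328723.
Step 6: alpha = 0.1. fail to reject H0.

rho = 0.4857, p = 0.328723, fail to reject H0 at alpha = 0.1.


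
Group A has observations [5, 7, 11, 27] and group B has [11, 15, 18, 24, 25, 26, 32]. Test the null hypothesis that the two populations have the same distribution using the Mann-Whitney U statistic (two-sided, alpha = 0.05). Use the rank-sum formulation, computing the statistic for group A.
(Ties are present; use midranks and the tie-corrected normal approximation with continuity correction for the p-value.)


Step 1: Combine and sort all 11 observations; assign midranks.
sorted (value, group): (5,X), (7,X), (11,X), (11,Y), (15,Y), (18,Y), (24,Y), (25,Y), (26,Y), (27,X), (32,Y)
ranks: 5->1, 7->2, 11->3.5, 11->3.5, 15->5, 18->6, 24->7, 25->8, 26->9, 27->10, 32->11
Step 2: Rank sum for X: R1 = 1 + 2 + 3.5 + 10 = 16.5.
Step 3: U_X = R1 - n1(n1+1)/2 = 16.5 - 4*5/2 = 16.5 - 10 = 6.5.
       U_Y = n1*n2 - U_X = 28 - 6.5 = 21.5.
Step 4: Ties are present, so use the tie-corrected normal approximation (with continuity correction) for the p-value.
Step 5: p-value = 0.184875; compare to alpha = 0.05. fail to reject H0.

U_X = 6.5, p = 0.184875, fail to reject H0 at alpha = 0.05.


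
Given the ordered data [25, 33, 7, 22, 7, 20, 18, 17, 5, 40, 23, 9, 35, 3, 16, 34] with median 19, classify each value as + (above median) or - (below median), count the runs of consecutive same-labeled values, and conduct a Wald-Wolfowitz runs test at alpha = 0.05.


Step 1: Compute median = 19; label A = above, B = below.
Labels in order: AABABABBBAABABBA  (n_A = 8, n_B = 8)
Step 2: Count runs R = 11.
Step 3: Under H0 (random ordering), E[R] = 2*n_A*n_B/(n_A+n_B) + 1 = 2*8*8/16 + 1 = 9.0000.
        Var[R] = 2*n_A*n_B*(2*n_A*n_B - n_A - n_B) / ((n_A+n_B)^2 * (n_A+n_B-1)) = 14336/3840 = 3.7333.
        SD[R] = 1.9322.
Step 4: Continuity-corrected z = (R - 0.5 - E[R]) / SD[R] = (11 - 0.5 - 9.0000) / 1.9322 = 0.7763.
Step 5: Two-sided p-value via normal approximation = 2*(1 - Phi(|z|)) = 0.437558.
Step 6: alpha = 0.05. fail to reject H0.

R = 11, z = 0.7763, p = 0.437558, fail to reject H0.
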